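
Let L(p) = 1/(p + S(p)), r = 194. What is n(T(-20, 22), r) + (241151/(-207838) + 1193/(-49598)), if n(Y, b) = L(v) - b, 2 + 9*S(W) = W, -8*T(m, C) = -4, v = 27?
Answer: -134782701516367/690659391308 ≈ -195.15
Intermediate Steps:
T(m, C) = ½ (T(m, C) = -⅛*(-4) = ½)
S(W) = -2/9 + W/9
L(p) = 1/(-2/9 + 10*p/9) (L(p) = 1/(p + (-2/9 + p/9)) = 1/(-2/9 + 10*p/9))
n(Y, b) = 9/268 - b (n(Y, b) = 9/(2*(-1 + 5*27)) - b = 9/(2*(-1 + 135)) - b = (9/2)/134 - b = (9/2)*(1/134) - b = 9/268 - b)
n(T(-20, 22), r) + (241151/(-207838) + 1193/(-49598)) = (9/268 - 1*194) + (241151/(-207838) + 1193/(-49598)) = (9/268 - 194) + (241151*(-1/207838) + 1193*(-1/49598)) = -51983/268 + (-241151/207838 - 1193/49598) = -51983/268 - 3052139508/2577087281 = -134782701516367/690659391308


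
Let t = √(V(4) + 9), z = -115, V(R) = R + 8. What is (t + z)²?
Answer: (115 - √21)² ≈ 12192.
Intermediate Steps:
V(R) = 8 + R
t = √21 (t = √((8 + 4) + 9) = √(12 + 9) = √21 ≈ 4.5826)
(t + z)² = (√21 - 115)² = (-115 + √21)²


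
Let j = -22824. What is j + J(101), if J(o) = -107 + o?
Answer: -22830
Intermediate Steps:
j + J(101) = -22824 + (-107 + 101) = -22824 - 6 = -22830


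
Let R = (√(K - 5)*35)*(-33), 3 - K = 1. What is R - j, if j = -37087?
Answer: 37087 - 1155*I*√3 ≈ 37087.0 - 2000.5*I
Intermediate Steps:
K = 2 (K = 3 - 1*1 = 3 - 1 = 2)
R = -1155*I*√3 (R = (√(2 - 5)*35)*(-33) = (√(-3)*35)*(-33) = ((I*√3)*35)*(-33) = (35*I*√3)*(-33) = -1155*I*√3 ≈ -2000.5*I)
R - j = -1155*I*√3 - 1*(-37087) = -1155*I*√3 + 37087 = 37087 - 1155*I*√3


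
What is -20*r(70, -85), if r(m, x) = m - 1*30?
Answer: -800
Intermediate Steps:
r(m, x) = -30 + m (r(m, x) = m - 30 = -30 + m)
-20*r(70, -85) = -20*(-30 + 70) = -20*40 = -800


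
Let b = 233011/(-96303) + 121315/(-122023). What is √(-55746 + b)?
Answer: 2*I*√1924612678898788295651817/11751180969 ≈ 236.11*I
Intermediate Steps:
b = -40115699698/11751180969 (b = 233011*(-1/96303) + 121315*(-1/122023) = -233011/96303 - 121315/122023 = -40115699698/11751180969 ≈ -3.4138)
√(-55746 + b) = √(-55746 - 40115699698/11751180969) = √(-655121449997572/11751180969) = 2*I*√1924612678898788295651817/11751180969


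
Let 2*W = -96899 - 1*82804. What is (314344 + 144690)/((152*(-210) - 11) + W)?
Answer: -918068/243565 ≈ -3.7693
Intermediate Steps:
W = -179703/2 (W = (-96899 - 1*82804)/2 = (-96899 - 82804)/2 = (½)*(-179703) = -179703/2 ≈ -89852.)
(314344 + 144690)/((152*(-210) - 11) + W) = (314344 + 144690)/((152*(-210) - 11) - 179703/2) = 459034/((-31920 - 11) - 179703/2) = 459034/(-31931 - 179703/2) = 459034/(-243565/2) = 459034*(-2/243565) = -918068/243565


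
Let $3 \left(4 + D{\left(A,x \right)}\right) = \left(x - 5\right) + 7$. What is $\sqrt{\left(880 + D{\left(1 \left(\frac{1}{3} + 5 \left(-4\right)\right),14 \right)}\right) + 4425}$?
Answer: $\frac{\sqrt{47757}}{3} \approx 72.845$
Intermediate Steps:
$D{\left(A,x \right)} = - \frac{10}{3} + \frac{x}{3}$ ($D{\left(A,x \right)} = -4 + \frac{\left(x - 5\right) + 7}{3} = -4 + \frac{\left(-5 + x\right) + 7}{3} = -4 + \frac{2 + x}{3} = -4 + \left(\frac{2}{3} + \frac{x}{3}\right) = - \frac{10}{3} + \frac{x}{3}$)
$\sqrt{\left(880 + D{\left(1 \left(\frac{1}{3} + 5 \left(-4\right)\right),14 \right)}\right) + 4425} = \sqrt{\left(880 + \left(- \frac{10}{3} + \frac{1}{3} \cdot 14\right)\right) + 4425} = \sqrt{\left(880 + \left(- \frac{10}{3} + \frac{14}{3}\right)\right) + 4425} = \sqrt{\left(880 + \frac{4}{3}\right) + 4425} = \sqrt{\frac{2644}{3} + 4425} = \sqrt{\frac{15919}{3}} = \frac{\sqrt{47757}}{3}$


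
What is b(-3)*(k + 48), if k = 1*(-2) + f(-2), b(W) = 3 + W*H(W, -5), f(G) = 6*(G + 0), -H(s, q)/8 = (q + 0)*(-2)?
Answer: 8262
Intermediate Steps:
H(s, q) = 16*q (H(s, q) = -8*(q + 0)*(-2) = -8*q*(-2) = -(-16)*q = 16*q)
f(G) = 6*G
b(W) = 3 - 80*W (b(W) = 3 + W*(16*(-5)) = 3 + W*(-80) = 3 - 80*W)
k = -14 (k = 1*(-2) + 6*(-2) = -2 - 12 = -14)
b(-3)*(k + 48) = (3 - 80*(-3))*(-14 + 48) = (3 + 240)*34 = 243*34 = 8262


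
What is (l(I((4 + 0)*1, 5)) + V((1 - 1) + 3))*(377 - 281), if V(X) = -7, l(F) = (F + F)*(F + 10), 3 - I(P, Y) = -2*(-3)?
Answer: -4704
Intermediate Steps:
I(P, Y) = -3 (I(P, Y) = 3 - (-2)*(-3) = 3 - 1*6 = 3 - 6 = -3)
l(F) = 2*F*(10 + F) (l(F) = (2*F)*(10 + F) = 2*F*(10 + F))
(l(I((4 + 0)*1, 5)) + V((1 - 1) + 3))*(377 - 281) = (2*(-3)*(10 - 3) - 7)*(377 - 281) = (2*(-3)*7 - 7)*96 = (-42 - 7)*96 = -49*96 = -4704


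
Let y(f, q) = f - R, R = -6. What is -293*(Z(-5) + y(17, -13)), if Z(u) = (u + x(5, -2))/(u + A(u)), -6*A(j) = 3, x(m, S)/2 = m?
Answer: -71199/11 ≈ -6472.6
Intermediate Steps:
x(m, S) = 2*m
A(j) = -½ (A(j) = -⅙*3 = -½)
Z(u) = (10 + u)/(-½ + u) (Z(u) = (u + 2*5)/(u - ½) = (u + 10)/(-½ + u) = (10 + u)/(-½ + u))
y(f, q) = 6 + f (y(f, q) = f - 1*(-6) = f + 6 = 6 + f)
-293*(Z(-5) + y(17, -13)) = -293*(2*(10 - 5)/(-1 + 2*(-5)) + (6 + 17)) = -293*(2*5/(-1 - 10) + 23) = -293*(2*5/(-11) + 23) = -293*(2*(-1/11)*5 + 23) = -293*(-10/11 + 23) = -293*243/11 = -71199/11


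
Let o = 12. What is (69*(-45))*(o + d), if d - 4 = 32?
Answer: -149040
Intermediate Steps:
d = 36 (d = 4 + 32 = 36)
(69*(-45))*(o + d) = (69*(-45))*(12 + 36) = -3105*48 = -149040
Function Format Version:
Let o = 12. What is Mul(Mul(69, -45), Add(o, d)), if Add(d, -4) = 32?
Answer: -149040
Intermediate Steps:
d = 36 (d = Add(4, 32) = 36)
Mul(Mul(69, -45), Add(o, d)) = Mul(Mul(69, -45), Add(12, 36)) = Mul(-3105, 48) = -149040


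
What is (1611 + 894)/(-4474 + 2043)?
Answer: -2505/2431 ≈ -1.0304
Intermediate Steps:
(1611 + 894)/(-4474 + 2043) = 2505/(-2431) = 2505*(-1/2431) = -2505/2431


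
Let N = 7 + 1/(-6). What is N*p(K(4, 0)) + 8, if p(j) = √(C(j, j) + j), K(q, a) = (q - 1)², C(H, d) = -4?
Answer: 8 + 41*√5/6 ≈ 23.280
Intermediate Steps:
K(q, a) = (-1 + q)²
N = 41/6 (N = 7 - ⅙ = 41/6 ≈ 6.8333)
p(j) = √(-4 + j)
N*p(K(4, 0)) + 8 = 41*√(-4 + (-1 + 4)²)/6 + 8 = 41*√(-4 + 3²)/6 + 8 = 41*√(-4 + 9)/6 + 8 = 41*√5/6 + 8 = 8 + 41*√5/6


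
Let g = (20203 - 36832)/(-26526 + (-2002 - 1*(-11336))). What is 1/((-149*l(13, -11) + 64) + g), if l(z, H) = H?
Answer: 17192/29294605 ≈ 0.00058687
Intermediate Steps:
g = 16629/17192 (g = -16629/(-26526 + (-2002 + 11336)) = -16629/(-26526 + 9334) = -16629/(-17192) = -16629*(-1/17192) = 16629/17192 ≈ 0.96725)
1/((-149*l(13, -11) + 64) + g) = 1/((-149*(-11) + 64) + 16629/17192) = 1/((1639 + 64) + 16629/17192) = 1/(1703 + 16629/17192) = 1/(29294605/17192) = 17192/29294605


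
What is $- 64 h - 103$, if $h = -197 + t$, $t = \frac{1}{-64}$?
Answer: $12506$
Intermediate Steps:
$t = - \frac{1}{64} \approx -0.015625$
$h = - \frac{12609}{64}$ ($h = -197 - \frac{1}{64} = - \frac{12609}{64} \approx -197.02$)
$- 64 h - 103 = \left(-64\right) \left(- \frac{12609}{64}\right) - 103 = 12609 - 103 = 12506$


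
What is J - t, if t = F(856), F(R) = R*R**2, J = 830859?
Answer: -626391157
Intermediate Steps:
F(R) = R**3
t = 627222016 (t = 856**3 = 627222016)
J - t = 830859 - 1*627222016 = 830859 - 627222016 = -626391157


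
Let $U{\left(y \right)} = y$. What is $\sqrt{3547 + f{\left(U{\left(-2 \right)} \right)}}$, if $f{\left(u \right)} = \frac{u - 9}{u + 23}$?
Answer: $\frac{2 \sqrt{390999}}{21} \approx 59.552$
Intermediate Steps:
$f{\left(u \right)} = \frac{-9 + u}{23 + u}$
$\sqrt{3547 + f{\left(U{\left(-2 \right)} \right)}} = \sqrt{3547 + \frac{-9 - 2}{23 - 2}} = \sqrt{3547 + \frac{1}{21} \left(-11\right)} = \sqrt{3547 - \frac{11}{21}} = \sqrt{\frac{74476}{21}} = \frac{2 \sqrt{390999}}{21}$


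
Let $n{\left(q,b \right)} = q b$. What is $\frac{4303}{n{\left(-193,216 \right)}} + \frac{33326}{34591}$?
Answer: $\frac{1240449215}{1442029608} \approx 0.86021$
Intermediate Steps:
$n{\left(q,b \right)} = b q$
$\frac{4303}{n{\left(-193,216 \right)}} + \frac{33326}{34591} = \frac{4303}{216 \left(-193\right)} + \frac{33326}{34591} = \frac{4303}{-41688} + 33326 \cdot \frac{1}{34591} = 4303 \left(- \frac{1}{41688}\right) + \frac{33326}{34591} = - \frac{4303}{41688} + \frac{33326}{34591} = \frac{1240449215}{1442029608}$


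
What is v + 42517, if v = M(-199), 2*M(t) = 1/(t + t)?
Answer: 33843531/796 ≈ 42517.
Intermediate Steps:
M(t) = 1/(4*t) (M(t) = 1/(2*(t + t)) = 1/(2*((2*t))) = (1/(2*t))/2 = 1/(4*t))
v = -1/796 (v = (¼)/(-199) = (¼)*(-1/199) = -1/796 ≈ -0.0012563)
v + 42517 = -1/796 + 42517 = 33843531/796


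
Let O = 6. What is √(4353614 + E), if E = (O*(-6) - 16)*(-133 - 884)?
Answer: √4406498 ≈ 2099.2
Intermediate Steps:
E = 52884 (E = (6*(-6) - 16)*(-133 - 884) = (-36 - 16)*(-1017) = -52*(-1017) = 52884)
√(4353614 + E) = √(4353614 + 52884) = √4406498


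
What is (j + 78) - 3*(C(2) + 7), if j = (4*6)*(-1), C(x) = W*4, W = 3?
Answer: -3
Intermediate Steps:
C(x) = 12 (C(x) = 3*4 = 12)
j = -24 (j = 24*(-1) = -24)
(j + 78) - 3*(C(2) + 7) = (-24 + 78) - 3*(12 + 7) = 54 - 3*19 = 54 - 57 = -3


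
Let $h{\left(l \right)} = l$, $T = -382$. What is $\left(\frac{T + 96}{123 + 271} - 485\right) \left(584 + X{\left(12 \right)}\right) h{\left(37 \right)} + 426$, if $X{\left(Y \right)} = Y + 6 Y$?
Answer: $- \frac{2364940686}{197} \approx -1.2005 \cdot 10^{7}$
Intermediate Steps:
$X{\left(Y \right)} = 7 Y$
$\left(\frac{T + 96}{123 + 271} - 485\right) \left(584 + X{\left(12 \right)}\right) h{\left(37 \right)} + 426 = \left(\frac{-382 + 96}{123 + 271} - 485\right) \left(584 + 7 \cdot 12\right) 37 + 426 = \left(- \frac{286}{394} - 485\right) \left(584 + 84\right) 37 + 426 = \left(\left(-286\right) \frac{1}{394} - 485\right) 668 \cdot 37 + 426 = \left(- \frac{143}{197} - 485\right) 668 \cdot 37 + 426 = \left(- \frac{95688}{197}\right) 668 \cdot 37 + 426 = \left(- \frac{63919584}{197}\right) 37 + 426 = - \frac{2365024608}{197} + 426 = - \frac{2364940686}{197}$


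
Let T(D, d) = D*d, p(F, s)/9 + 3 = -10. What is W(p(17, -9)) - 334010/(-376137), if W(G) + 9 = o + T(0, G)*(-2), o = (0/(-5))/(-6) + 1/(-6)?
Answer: -6227825/752274 ≈ -8.2787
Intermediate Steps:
p(F, s) = -117 (p(F, s) = -27 + 9*(-10) = -27 - 90 = -117)
o = -⅙ (o = (0*(-⅕))*(-⅙) + 1*(-⅙) = 0*(-⅙) - ⅙ = 0 - ⅙ = -⅙ ≈ -0.16667)
W(G) = -55/6 (W(G) = -9 + (-⅙ + (0*G)*(-2)) = -9 + (-⅙ + 0*(-2)) = -9 + (-⅙ + 0) = -9 - ⅙ = -55/6)
W(p(17, -9)) - 334010/(-376137) = -55/6 - 334010/(-376137) = -55/6 - 334010*(-1)/376137 = -55/6 - 1*(-334010/376137) = -55/6 + 334010/376137 = -6227825/752274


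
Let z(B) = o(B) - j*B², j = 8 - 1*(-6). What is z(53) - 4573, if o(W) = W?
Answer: -43846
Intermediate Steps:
j = 14 (j = 8 + 6 = 14)
z(B) = B - 14*B²
z(53) - 4573 = 53*(1 - 14*53) - 4573 = 53*(1 - 742) - 4573 = 53*(-741) - 4573 = -39273 - 4573 = -43846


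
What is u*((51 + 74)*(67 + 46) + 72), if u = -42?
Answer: -596274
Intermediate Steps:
u*((51 + 74)*(67 + 46) + 72) = -42*((51 + 74)*(67 + 46) + 72) = -42*(125*113 + 72) = -42*(14125 + 72) = -42*14197 = -596274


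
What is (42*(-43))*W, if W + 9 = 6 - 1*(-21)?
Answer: -32508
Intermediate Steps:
W = 18 (W = -9 + (6 - 1*(-21)) = -9 + (6 + 21) = -9 + 27 = 18)
(42*(-43))*W = (42*(-43))*18 = -1806*18 = -32508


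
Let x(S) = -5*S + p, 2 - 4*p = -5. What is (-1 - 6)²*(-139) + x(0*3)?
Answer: -27237/4 ≈ -6809.3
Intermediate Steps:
p = 7/4 (p = ½ - ¼*(-5) = ½ + 5/4 = 7/4 ≈ 1.7500)
x(S) = 7/4 - 5*S (x(S) = -5*S + 7/4 = 7/4 - 5*S)
(-1 - 6)²*(-139) + x(0*3) = (-1 - 6)²*(-139) + (7/4 - 0*3) = (-7)²*(-139) + (7/4 - 5*0) = 49*(-139) + (7/4 + 0) = -6811 + 7/4 = -27237/4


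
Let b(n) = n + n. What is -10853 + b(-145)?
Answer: -11143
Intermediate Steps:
b(n) = 2*n
-10853 + b(-145) = -10853 + 2*(-145) = -10853 - 290 = -11143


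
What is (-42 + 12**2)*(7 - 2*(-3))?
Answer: 1326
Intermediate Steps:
(-42 + 12**2)*(7 - 2*(-3)) = (-42 + 144)*(7 + 6) = 102*13 = 1326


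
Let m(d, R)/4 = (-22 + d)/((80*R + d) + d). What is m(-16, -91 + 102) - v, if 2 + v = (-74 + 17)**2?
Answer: -344201/106 ≈ -3247.2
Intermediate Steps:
v = 3247 (v = -2 + (-74 + 17)**2 = -2 + (-57)**2 = -2 + 3249 = 3247)
m(d, R) = 4*(-22 + d)/(2*d + 80*R) (m(d, R) = 4*((-22 + d)/((80*R + d) + d)) = 4*((-22 + d)/((d + 80*R) + d)) = 4*((-22 + d)/(2*d + 80*R)) = 4*(-22 + d)/(2*d + 80*R))
m(-16, -91 + 102) - v = 2*(-22 - 16)/(-16 + 40*(-91 + 102)) - 1*3247 = 2*(-38)/(-16 + 40*11) - 3247 = 2*(-38)/(-16 + 440) - 3247 = 2*(-38)/424 - 3247 = 2*(1/424)*(-38) - 3247 = -19/106 - 3247 = -344201/106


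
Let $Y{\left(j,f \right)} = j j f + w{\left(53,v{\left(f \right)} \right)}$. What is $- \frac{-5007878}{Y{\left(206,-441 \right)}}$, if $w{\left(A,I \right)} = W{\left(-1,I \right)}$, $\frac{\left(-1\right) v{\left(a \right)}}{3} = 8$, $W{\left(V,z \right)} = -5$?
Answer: $- \frac{5007878}{18714281} \approx -0.2676$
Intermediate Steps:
$v{\left(a \right)} = -24$ ($v{\left(a \right)} = \left(-3\right) 8 = -24$)
$w{\left(A,I \right)} = -5$
$Y{\left(j,f \right)} = -5 + f j^{2}$ ($Y{\left(j,f \right)} = j j f - 5 = j^{2} f - 5 = f j^{2} - 5 = -5 + f j^{2}$)
$- \frac{-5007878}{Y{\left(206,-441 \right)}} = - \frac{-5007878}{-5 - 441 \cdot 206^{2}} = - \frac{-5007878}{-5 - 18714276} = - \frac{-5007878}{-18714281} = - \frac{\left(-5007878\right) \left(-1\right)}{18714281} = \left(-1\right) \frac{5007878}{18714281} = - \frac{5007878}{18714281}$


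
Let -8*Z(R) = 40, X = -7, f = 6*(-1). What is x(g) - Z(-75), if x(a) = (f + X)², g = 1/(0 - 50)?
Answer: 174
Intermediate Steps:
f = -6
Z(R) = -5 (Z(R) = -⅛*40 = -5)
g = -1/50 (g = 1/(-50) = -1/50 ≈ -0.020000)
x(a) = 169 (x(a) = (-6 - 7)² = (-13)² = 169)
x(g) - Z(-75) = 169 - 1*(-5) = 169 + 5 = 174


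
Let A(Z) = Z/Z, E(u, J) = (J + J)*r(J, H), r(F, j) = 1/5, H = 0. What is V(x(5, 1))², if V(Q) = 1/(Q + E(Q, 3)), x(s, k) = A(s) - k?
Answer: 25/36 ≈ 0.69444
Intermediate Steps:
r(F, j) = ⅕
E(u, J) = 2*J/5 (E(u, J) = (J + J)*(⅕) = (2*J)*(⅕) = 2*J/5)
A(Z) = 1
x(s, k) = 1 - k
V(Q) = 1/(6/5 + Q) (V(Q) = 1/(Q + (⅖)*3) = 1/(Q + 6/5) = 1/(6/5 + Q))
V(x(5, 1))² = (5/(6 + 5*(1 - 1*1)))² = (5/(6 + 5*(1 - 1)))² = (5/(6 + 5*0))² = (5/(6 + 0))² = (5/6)² = (5*(⅙))² = (⅚)² = 25/36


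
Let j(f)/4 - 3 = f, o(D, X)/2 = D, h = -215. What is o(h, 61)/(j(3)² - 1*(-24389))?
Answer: -86/4993 ≈ -0.017224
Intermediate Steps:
o(D, X) = 2*D
j(f) = 12 + 4*f
o(h, 61)/(j(3)² - 1*(-24389)) = (2*(-215))/((12 + 4*3)² - 1*(-24389)) = -430/((12 + 12)² + 24389) = -430/(24² + 24389) = -430/(576 + 24389) = -430/24965 = -430*1/24965 = -86/4993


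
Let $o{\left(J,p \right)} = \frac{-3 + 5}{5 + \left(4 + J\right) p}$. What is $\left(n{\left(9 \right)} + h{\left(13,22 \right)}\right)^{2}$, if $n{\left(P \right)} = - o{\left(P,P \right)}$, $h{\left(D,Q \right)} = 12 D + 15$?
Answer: $\frac{108784900}{3721} \approx 29235.0$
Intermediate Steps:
$h{\left(D,Q \right)} = 15 + 12 D$
$o{\left(J,p \right)} = \frac{2}{5 + p \left(4 + J\right)}$
$n{\left(P \right)} = - \frac{2}{5 + P^{2} + 4 P}$ ($n{\left(P \right)} = - \frac{2}{5 + 4 P + P P} = - \frac{2}{5 + 4 P + P^{2}} = - \frac{2}{5 + P^{2} + 4 P}$)
$\left(n{\left(9 \right)} + h{\left(13,22 \right)}\right)^{2} = \left(- \frac{2}{5 + 9^{2} + 4 \cdot 9} + \left(15 + 12 \cdot 13\right)\right)^{2} = \left(- \frac{2}{5 + 81 + 36} + \left(15 + 156\right)\right)^{2} = \left(- \frac{2}{122} + 171\right)^{2} = \left(\left(-2\right) \frac{1}{122} + 171\right)^{2} = \left(- \frac{1}{61} + 171\right)^{2} = \left(\frac{10430}{61}\right)^{2} = \frac{108784900}{3721}$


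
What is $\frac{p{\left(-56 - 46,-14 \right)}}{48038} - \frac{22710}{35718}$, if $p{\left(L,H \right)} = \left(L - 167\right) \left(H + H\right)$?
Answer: $- \frac{68492917}{142985107} \approx -0.47902$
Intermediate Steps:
$p{\left(L,H \right)} = 2 H \left(-167 + L\right)$ ($p{\left(L,H \right)} = \left(-167 + L\right) 2 H = 2 H \left(-167 + L\right)$)
$\frac{p{\left(-56 - 46,-14 \right)}}{48038} - \frac{22710}{35718} = \frac{2 \left(-14\right) \left(-167 - 102\right)}{48038} - \frac{22710}{35718} = 2 \left(-14\right) \left(-167 - 102\right) \frac{1}{48038} - \frac{3785}{5953} = 2 \left(-14\right) \left(-269\right) \frac{1}{48038} - \frac{3785}{5953} = 7532 \cdot \frac{1}{48038} - \frac{3785}{5953} = \frac{3766}{24019} - \frac{3785}{5953} = - \frac{68492917}{142985107}$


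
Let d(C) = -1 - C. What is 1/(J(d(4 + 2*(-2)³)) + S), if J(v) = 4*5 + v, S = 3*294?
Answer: 1/913 ≈ 0.0010953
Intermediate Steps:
S = 882
J(v) = 20 + v
1/(J(d(4 + 2*(-2)³)) + S) = 1/((20 + (-1 - (4 + 2*(-2)³))) + 882) = 1/((20 + (-1 - (4 + 2*(-8)))) + 882) = 1/((20 + (-1 - (4 - 16))) + 882) = 1/((20 + (-1 - 1*(-12))) + 882) = 1/((20 + (-1 + 12)) + 882) = 1/((20 + 11) + 882) = 1/(31 + 882) = 1/913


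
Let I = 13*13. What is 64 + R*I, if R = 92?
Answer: 15612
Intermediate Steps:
I = 169
64 + R*I = 64 + 92*169 = 64 + 15548 = 15612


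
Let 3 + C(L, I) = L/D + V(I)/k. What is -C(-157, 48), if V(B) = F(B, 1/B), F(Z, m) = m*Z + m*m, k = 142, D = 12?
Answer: 5259647/327168 ≈ 16.076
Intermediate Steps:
F(Z, m) = m**2 + Z*m (F(Z, m) = Z*m + m**2 = m**2 + Z*m)
V(B) = (B + 1/B)/B
C(L, I) = -425/142 + L/12 + 1/(142*I**2) (C(L, I) = -3 + (L/12 + (1 + I**(-2))/142) = -3 + (L*(1/12) + (1 + I**(-2))*(1/142)) = -3 + (L/12 + (1/142 + 1/(142*I**2))) = -3 + (1/142 + L/12 + 1/(142*I**2)) = -425/142 + L/12 + 1/(142*I**2))
-C(-157, 48) = -(-425/142 + (1/12)*(-157) + (1/142)/48**2) = -(-425/142 - 157/12 + (1/142)*(1/2304)) = -(-425/142 - 157/12 + 1/327168) = -1*(-5259647/327168) = 5259647/327168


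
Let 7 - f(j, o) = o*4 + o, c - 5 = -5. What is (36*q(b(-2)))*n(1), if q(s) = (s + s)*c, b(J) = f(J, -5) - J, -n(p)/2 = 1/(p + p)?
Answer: 0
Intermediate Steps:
c = 0 (c = 5 - 5 = 0)
n(p) = -1/p (n(p) = -2/(p + p) = -2*1/(2*p) = -1/p)
f(j, o) = 7 - 5*o (f(j, o) = 7 - (o*4 + o) = 7 - (4*o + o) = 7 - 5*o)
b(J) = 32 - J (b(J) = (7 - 5*(-5)) - J = (7 + 25) - J = 32 - J)
q(s) = 0 (q(s) = (s + s)*0 = (2*s)*0 = 0)
(36*q(b(-2)))*n(1) = (36*0)*(-1/1) = 0*(-1*1) = 0*(-1) = 0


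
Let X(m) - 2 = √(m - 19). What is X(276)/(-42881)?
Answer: -2/42881 - √257/42881 ≈ -0.00042049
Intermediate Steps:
X(m) = 2 + √(-19 + m) (X(m) = 2 + √(m - 19) = 2 + √(-19 + m))
X(276)/(-42881) = (2 + √(-19 + 276))/(-42881) = (2 + √257)*(-1/42881) = -2/42881 - √257/42881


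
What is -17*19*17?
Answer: -5491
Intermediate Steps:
-17*19*17 = -323*17 = -5491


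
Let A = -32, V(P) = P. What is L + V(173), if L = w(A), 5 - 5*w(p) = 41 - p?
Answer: 797/5 ≈ 159.40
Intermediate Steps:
w(p) = -36/5 + p/5 (w(p) = 1 - (41 - p)/5 = 1 + (-41/5 + p/5) = -36/5 + p/5)
L = -68/5 (L = -36/5 + (⅕)*(-32) = -36/5 - 32/5 = -68/5 ≈ -13.600)
L + V(173) = -68/5 + 173 = 797/5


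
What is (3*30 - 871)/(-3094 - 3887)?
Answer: 781/6981 ≈ 0.11188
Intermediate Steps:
(3*30 - 871)/(-3094 - 3887) = (90 - 871)/(-6981) = -781*(-1/6981) = 781/6981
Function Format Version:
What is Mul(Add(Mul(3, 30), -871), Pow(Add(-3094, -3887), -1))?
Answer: Rational(781, 6981) ≈ 0.11188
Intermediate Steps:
Mul(Add(Mul(3, 30), -871), Pow(Add(-3094, -3887), -1)) = Mul(Add(90, -871), Pow(-6981, -1)) = Mul(-781, Rational(-1, 6981)) = Rational(781, 6981)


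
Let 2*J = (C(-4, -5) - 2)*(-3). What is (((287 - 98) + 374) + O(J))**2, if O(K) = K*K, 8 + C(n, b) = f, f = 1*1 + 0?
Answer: 8886361/16 ≈ 5.5540e+5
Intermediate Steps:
f = 1 (f = 1 + 0 = 1)
C(n, b) = -7 (C(n, b) = -8 + 1 = -7)
J = 27/2 (J = ((-7 - 2)*(-3))/2 = (-9*(-3))/2 = (1/2)*27 = 27/2 ≈ 13.500)
O(K) = K**2
(((287 - 98) + 374) + O(J))**2 = (((287 - 98) + 374) + (27/2)**2)**2 = ((189 + 374) + 729/4)**2 = (563 + 729/4)**2 = (2981/4)**2 = 8886361/16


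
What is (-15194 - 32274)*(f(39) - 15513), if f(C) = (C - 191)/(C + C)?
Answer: 28722079844/39 ≈ 7.3646e+8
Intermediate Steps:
f(C) = (-191 + C)/(2*C) (f(C) = (-191 + C)/((2*C)) = (-191 + C)*(1/(2*C)) = (-191 + C)/(2*C))
(-15194 - 32274)*(f(39) - 15513) = (-15194 - 32274)*((½)*(-191 + 39)/39 - 15513) = -47468*((½)*(1/39)*(-152) - 15513) = -47468*(-76/39 - 15513) = -47468*(-605083/39) = 28722079844/39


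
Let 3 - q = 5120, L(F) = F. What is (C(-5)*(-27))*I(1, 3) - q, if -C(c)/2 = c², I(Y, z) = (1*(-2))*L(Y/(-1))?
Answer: 7817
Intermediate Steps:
I(Y, z) = 2*Y (I(Y, z) = (1*(-2))*(Y/(-1)) = -2*Y*(-1) = -(-2)*Y = 2*Y)
q = -5117 (q = 3 - 1*5120 = 3 - 5120 = -5117)
C(c) = -2*c²
(C(-5)*(-27))*I(1, 3) - q = (-2*(-5)²*(-27))*(2*1) - 1*(-5117) = (-2*25*(-27))*2 + 5117 = -50*(-27)*2 + 5117 = 1350*2 + 5117 = 2700 + 5117 = 7817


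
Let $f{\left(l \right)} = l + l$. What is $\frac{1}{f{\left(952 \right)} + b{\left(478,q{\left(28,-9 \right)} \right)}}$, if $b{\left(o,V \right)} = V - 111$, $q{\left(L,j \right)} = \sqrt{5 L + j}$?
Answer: $\frac{1793}{3214718} - \frac{\sqrt{131}}{3214718} \approx 0.00055419$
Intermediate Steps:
$f{\left(l \right)} = 2 l$
$q{\left(L,j \right)} = \sqrt{j + 5 L}$
$b{\left(o,V \right)} = -111 + V$
$\frac{1}{f{\left(952 \right)} + b{\left(478,q{\left(28,-9 \right)} \right)}} = \frac{1}{2 \cdot 952 - \left(111 - \sqrt{-9 + 5 \cdot 28}\right)} = \frac{1}{1904 - \left(111 - \sqrt{-9 + 140}\right)} = \frac{1}{1904 - \left(111 - \sqrt{131}\right)} = \frac{1}{1793 + \sqrt{131}}$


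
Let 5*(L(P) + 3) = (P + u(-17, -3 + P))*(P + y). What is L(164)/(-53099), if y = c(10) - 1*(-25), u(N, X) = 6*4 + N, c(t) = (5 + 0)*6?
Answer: -37434/265495 ≈ -0.14100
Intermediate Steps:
c(t) = 30 (c(t) = 5*6 = 30)
u(N, X) = 24 + N
y = 55 (y = 30 - 1*(-25) = 30 + 25 = 55)
L(P) = -3 + (7 + P)*(55 + P)/5 (L(P) = -3 + ((P + (24 - 17))*(P + 55))/5 = -3 + ((P + 7)*(55 + P))/5 = -3 + ((7 + P)*(55 + P))/5 = -3 + (7 + P)*(55 + P)/5)
L(164)/(-53099) = (74 + (⅕)*164² + (62/5)*164)/(-53099) = (74 + (⅕)*26896 + 10168/5)*(-1/53099) = (74 + 26896/5 + 10168/5)*(-1/53099) = (37434/5)*(-1/53099) = -37434/265495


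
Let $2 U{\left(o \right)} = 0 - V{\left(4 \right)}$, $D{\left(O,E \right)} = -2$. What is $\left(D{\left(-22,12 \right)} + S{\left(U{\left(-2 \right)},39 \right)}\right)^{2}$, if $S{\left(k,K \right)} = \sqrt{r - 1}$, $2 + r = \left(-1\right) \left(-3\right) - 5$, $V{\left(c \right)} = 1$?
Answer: $\left(2 - i \sqrt{5}\right)^{2} \approx -1.0 - 8.9443 i$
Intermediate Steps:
$r = -4$ ($r = -2 - 2 = -4$)
$U{\left(o \right)} = - \frac{1}{2}$ ($U{\left(o \right)} = \frac{0 - 1}{2} = \frac{1}{2} \left(-1\right) = - \frac{1}{2}$)
$S{\left(k,K \right)} = i \sqrt{5}$ ($S{\left(k,K \right)} = \sqrt{-4 - 1} = \sqrt{-5} = i \sqrt{5}$)
$\left(D{\left(-22,12 \right)} + S{\left(U{\left(-2 \right)},39 \right)}\right)^{2} = \left(-2 + i \sqrt{5}\right)^{2}$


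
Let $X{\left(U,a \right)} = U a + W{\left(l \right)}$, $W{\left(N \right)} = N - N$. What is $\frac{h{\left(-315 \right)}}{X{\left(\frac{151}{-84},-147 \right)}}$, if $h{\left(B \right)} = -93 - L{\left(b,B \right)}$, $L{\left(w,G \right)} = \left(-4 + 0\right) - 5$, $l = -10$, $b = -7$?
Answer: $- \frac{48}{151} \approx -0.31788$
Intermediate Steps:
$W{\left(N \right)} = 0$
$L{\left(w,G \right)} = -9$ ($L{\left(w,G \right)} = -4 - 5 = -9$)
$h{\left(B \right)} = -84$ ($h{\left(B \right)} = -93 - -9 = -93 + 9 = -84$)
$X{\left(U,a \right)} = U a$ ($X{\left(U,a \right)} = U a + 0 = U a$)
$\frac{h{\left(-315 \right)}}{X{\left(\frac{151}{-84},-147 \right)}} = - \frac{84}{\frac{151}{-84} \left(-147\right)} = - \frac{84}{151 \left(- \frac{1}{84}\right) \left(-147\right)} = - \frac{84}{\left(- \frac{151}{84}\right) \left(-147\right)} = - \frac{84}{\frac{1057}{4}} = \left(-84\right) \frac{4}{1057} = - \frac{48}{151}$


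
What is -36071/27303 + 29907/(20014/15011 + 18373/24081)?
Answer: 295139368817957684/20688963932811 ≈ 14266.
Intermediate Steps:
-36071/27303 + 29907/(20014/15011 + 18373/24081) = -36071/27303 + 29907/(757754237/361479891) = -36071/27303 + 29907*(361479891/757754237) = -36071/27303 + 10810779100137/757754237 = 295139368817957684/20688963932811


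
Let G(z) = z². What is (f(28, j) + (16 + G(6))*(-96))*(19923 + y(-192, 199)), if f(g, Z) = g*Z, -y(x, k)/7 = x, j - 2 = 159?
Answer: -10293228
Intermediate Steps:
j = 161 (j = 2 + 159 = 161)
y(x, k) = -7*x
f(g, Z) = Z*g
(f(28, j) + (16 + G(6))*(-96))*(19923 + y(-192, 199)) = (161*28 + (16 + 6²)*(-96))*(19923 - 7*(-192)) = (4508 + (16 + 36)*(-96))*(19923 + 1344) = (4508 + 52*(-96))*21267 = (4508 - 4992)*21267 = -484*21267 = -10293228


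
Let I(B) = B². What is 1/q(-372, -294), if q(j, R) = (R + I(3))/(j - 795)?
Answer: 389/95 ≈ 4.0947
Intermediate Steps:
q(j, R) = (9 + R)/(-795 + j) (q(j, R) = (R + 3²)/(j - 795) = (R + 9)/(-795 + j) = (9 + R)/(-795 + j))
1/q(-372, -294) = 1/((9 - 294)/(-795 - 372)) = 1/(-285/(-1167)) = 1/(-1/1167*(-285)) = 1/(95/389) = 389/95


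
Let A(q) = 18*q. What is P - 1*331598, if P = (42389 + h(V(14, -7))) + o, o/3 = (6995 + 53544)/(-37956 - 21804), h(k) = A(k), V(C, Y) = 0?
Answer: -5761103819/19920 ≈ -2.8921e+5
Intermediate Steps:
h(k) = 18*k
o = -60539/19920 (o = 3*((6995 + 53544)/(-37956 - 21804)) = 3*(60539/(-59760)) = 3*(60539*(-1/59760)) = 3*(-60539/59760) = -60539/19920 ≈ -3.0391)
P = 844328341/19920 (P = (42389 + 18*0) - 60539/19920 = (42389 + 0) - 60539/19920 = 42389 - 60539/19920 = 844328341/19920 ≈ 42386.)
P - 1*331598 = 844328341/19920 - 1*331598 = 844328341/19920 - 331598 = -5761103819/19920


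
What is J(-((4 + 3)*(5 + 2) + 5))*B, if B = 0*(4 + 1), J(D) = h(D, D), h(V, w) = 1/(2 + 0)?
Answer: 0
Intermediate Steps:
h(V, w) = ½ (h(V, w) = 1/2 = ½)
J(D) = ½
B = 0 (B = 0*5 = 0)
J(-((4 + 3)*(5 + 2) + 5))*B = (½)*0 = 0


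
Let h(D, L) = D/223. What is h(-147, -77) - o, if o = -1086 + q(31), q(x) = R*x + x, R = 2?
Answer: 221292/223 ≈ 992.34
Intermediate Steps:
h(D, L) = D/223 (h(D, L) = D*(1/223) = D/223)
q(x) = 3*x (q(x) = 2*x + x = 3*x)
o = -993 (o = -1086 + 3*31 = -1086 + 93 = -993)
h(-147, -77) - o = (1/223)*(-147) - 1*(-993) = -147/223 + 993 = 221292/223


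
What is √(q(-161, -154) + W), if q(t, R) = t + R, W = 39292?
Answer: √38977 ≈ 197.43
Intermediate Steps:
q(t, R) = R + t
√(q(-161, -154) + W) = √((-154 - 161) + 39292) = √(-315 + 39292) = √38977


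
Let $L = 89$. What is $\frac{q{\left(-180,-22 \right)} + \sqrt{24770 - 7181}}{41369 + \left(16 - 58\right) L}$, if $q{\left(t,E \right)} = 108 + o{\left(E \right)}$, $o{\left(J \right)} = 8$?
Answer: $\frac{116}{37631} + \frac{\sqrt{17589}}{37631} \approx 0.0066069$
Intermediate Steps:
$q{\left(t,E \right)} = 116$ ($q{\left(t,E \right)} = 108 + 8 = 116$)
$\frac{q{\left(-180,-22 \right)} + \sqrt{24770 - 7181}}{41369 + \left(16 - 58\right) L} = \frac{116 + \sqrt{24770 - 7181}}{41369 + \left(16 - 58\right) 89} = \frac{116 + \sqrt{17589}}{41369 - 3738} = \frac{116 + \sqrt{17589}}{37631} = \left(116 + \sqrt{17589}\right) \frac{1}{37631} = \frac{116}{37631} + \frac{\sqrt{17589}}{37631}$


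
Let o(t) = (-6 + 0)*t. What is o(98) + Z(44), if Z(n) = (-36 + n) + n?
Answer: -536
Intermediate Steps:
Z(n) = -36 + 2*n
o(t) = -6*t
o(98) + Z(44) = -6*98 + (-36 + 2*44) = -588 + (-36 + 88) = -588 + 52 = -536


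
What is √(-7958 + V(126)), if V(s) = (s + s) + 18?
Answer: 62*I*√2 ≈ 87.681*I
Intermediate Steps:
V(s) = 18 + 2*s (V(s) = 2*s + 18 = 18 + 2*s)
√(-7958 + V(126)) = √(-7958 + (18 + 2*126)) = √(-7958 + (18 + 252)) = √(-7958 + 270) = √(-7688) = 62*I*√2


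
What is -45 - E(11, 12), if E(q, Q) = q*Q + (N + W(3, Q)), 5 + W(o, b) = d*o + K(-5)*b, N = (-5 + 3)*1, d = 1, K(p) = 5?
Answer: -233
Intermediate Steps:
N = -2 (N = -2*1 = -2)
W(o, b) = -5 + o + 5*b (W(o, b) = -5 + (1*o + 5*b) = -5 + (o + 5*b) = -5 + o + 5*b)
E(q, Q) = -4 + 5*Q + Q*q (E(q, Q) = q*Q + (-2 + (-5 + 3 + 5*Q)) = Q*q + (-2 + (-2 + 5*Q)) = Q*q + (-4 + 5*Q) = -4 + 5*Q + Q*q)
-45 - E(11, 12) = -45 - (-4 + 5*12 + 12*11) = -45 - (-4 + 60 + 132) = -45 - 1*188 = -45 - 188 = -233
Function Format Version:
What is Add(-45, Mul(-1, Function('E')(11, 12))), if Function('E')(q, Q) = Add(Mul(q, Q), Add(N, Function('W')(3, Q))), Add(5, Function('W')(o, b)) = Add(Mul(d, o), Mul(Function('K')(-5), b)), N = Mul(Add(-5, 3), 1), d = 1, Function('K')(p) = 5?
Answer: -233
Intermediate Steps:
N = -2 (N = Mul(-2, 1) = -2)
Function('W')(o, b) = Add(-5, o, Mul(5, b)) (Function('W')(o, b) = Add(-5, Add(Mul(1, o), Mul(5, b))) = Add(-5, Add(o, Mul(5, b))) = Add(-5, o, Mul(5, b)))
Function('E')(q, Q) = Add(-4, Mul(5, Q), Mul(Q, q)) (Function('E')(q, Q) = Add(Mul(q, Q), Add(-2, Add(-5, 3, Mul(5, Q)))) = Add(Mul(Q, q), Add(-2, Add(-2, Mul(5, Q)))) = Add(Mul(Q, q), Add(-4, Mul(5, Q))) = Add(-4, Mul(5, Q), Mul(Q, q)))
Add(-45, Mul(-1, Function('E')(11, 12))) = Add(-45, Mul(-1, Add(-4, Mul(5, 12), Mul(12, 11)))) = Add(-45, Mul(-1, Add(-4, 60, 132))) = Add(-45, Mul(-1, 188)) = Add(-45, -188) = -233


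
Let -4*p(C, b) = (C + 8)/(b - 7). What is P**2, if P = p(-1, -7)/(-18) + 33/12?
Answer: 156025/20736 ≈ 7.5244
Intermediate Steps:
p(C, b) = -(8 + C)/(4*(-7 + b)) (p(C, b) = -(C + 8)/(4*(b - 7)) = -(8 + C)/(4*(-7 + b)))
P = 395/144 (P = ((-8 - 1*(-1))/(4*(-7 - 7)))/(-18) + 33/12 = ((1/4)*(-8 + 1)/(-14))*(-1/18) + 33*(1/12) = ((1/4)*(-1/14)*(-7))*(-1/18) + 11/4 = (1/8)*(-1/18) + 11/4 = -1/144 + 11/4 = 395/144 ≈ 2.7431)
P**2 = (395/144)**2 = 156025/20736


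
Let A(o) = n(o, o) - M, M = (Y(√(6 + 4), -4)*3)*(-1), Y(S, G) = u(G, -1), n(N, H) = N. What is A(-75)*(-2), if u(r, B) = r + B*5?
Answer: 204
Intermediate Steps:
u(r, B) = r + 5*B
Y(S, G) = -5 + G (Y(S, G) = G + 5*(-1) = G - 5 = -5 + G)
M = 27 (M = ((-5 - 4)*3)*(-1) = -9*3*(-1) = -27*(-1) = 27)
A(o) = -27 + o (A(o) = o - 1*27 = o - 27 = -27 + o)
A(-75)*(-2) = (-27 - 75)*(-2) = -102*(-2) = 204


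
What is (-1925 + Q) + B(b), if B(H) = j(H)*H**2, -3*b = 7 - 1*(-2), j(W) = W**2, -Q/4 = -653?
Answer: 768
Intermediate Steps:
Q = 2612 (Q = -4*(-653) = 2612)
b = -3 (b = -(7 - 1*(-2))/3 = -(7 + 2)/3 = -1/3*9 = -3)
B(H) = H**4 (B(H) = H**2*H**2 = H**4)
(-1925 + Q) + B(b) = (-1925 + 2612) + (-3)**4 = 687 + 81 = 768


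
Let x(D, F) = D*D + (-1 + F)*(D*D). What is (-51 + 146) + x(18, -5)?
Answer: -1525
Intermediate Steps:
x(D, F) = D**2 + D**2*(-1 + F) (x(D, F) = D**2 + (-1 + F)*D**2 = D**2 + D**2*(-1 + F))
(-51 + 146) + x(18, -5) = (-51 + 146) - 5*18**2 = 95 - 5*324 = 95 - 1620 = -1525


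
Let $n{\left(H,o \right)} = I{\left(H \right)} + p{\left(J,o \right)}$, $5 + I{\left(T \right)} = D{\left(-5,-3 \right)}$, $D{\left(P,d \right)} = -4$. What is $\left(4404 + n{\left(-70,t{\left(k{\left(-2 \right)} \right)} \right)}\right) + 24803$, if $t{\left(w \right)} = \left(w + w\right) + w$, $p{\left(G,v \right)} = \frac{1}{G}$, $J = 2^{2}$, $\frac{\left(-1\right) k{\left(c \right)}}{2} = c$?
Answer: $\frac{116793}{4} \approx 29198.0$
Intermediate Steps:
$k{\left(c \right)} = - 2 c$
$J = 4$
$I{\left(T \right)} = -9$ ($I{\left(T \right)} = -5 - 4 = -9$)
$t{\left(w \right)} = 3 w$ ($t{\left(w \right)} = 2 w + w = 3 w$)
$n{\left(H,o \right)} = - \frac{35}{4}$ ($n{\left(H,o \right)} = -9 + \frac{1}{4} = - \frac{35}{4}$)
$\left(4404 + n{\left(-70,t{\left(k{\left(-2 \right)} \right)} \right)}\right) + 24803 = \left(4404 - \frac{35}{4}\right) + 24803 = \frac{17581}{4} + 24803 = \frac{116793}{4}$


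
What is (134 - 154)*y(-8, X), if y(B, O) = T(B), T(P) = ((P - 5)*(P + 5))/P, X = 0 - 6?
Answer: 195/2 ≈ 97.500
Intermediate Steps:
X = -6 (X = 0 - 1*6 = 0 - 6 = -6)
T(P) = (-5 + P)*(5 + P)/P (T(P) = ((-5 + P)*(5 + P))/P = (-5 + P)*(5 + P)/P)
y(B, O) = B - 25/B
(134 - 154)*y(-8, X) = (134 - 154)*(-8 - 25/(-8)) = -20*(-8 - 25*(-1/8)) = -20*(-8 + 25/8) = -20*(-39/8) = 195/2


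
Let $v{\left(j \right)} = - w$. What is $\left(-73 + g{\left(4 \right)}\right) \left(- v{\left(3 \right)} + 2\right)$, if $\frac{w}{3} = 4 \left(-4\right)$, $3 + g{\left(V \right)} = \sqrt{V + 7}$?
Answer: $3496 - 46 \sqrt{11} \approx 3343.4$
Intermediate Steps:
$g{\left(V \right)} = -3 + \sqrt{7 + V}$ ($g{\left(V \right)} = -3 + \sqrt{V + 7} = -3 + \sqrt{7 + V}$)
$w = -48$ ($w = 3 \cdot 4 \left(-4\right) = 3 \left(-16\right) = -48$)
$v{\left(j \right)} = 48$ ($v{\left(j \right)} = \left(-1\right) \left(-48\right) = 48$)
$\left(-73 + g{\left(4 \right)}\right) \left(- v{\left(3 \right)} + 2\right) = \left(-73 - \left(3 - \sqrt{7 + 4}\right)\right) \left(\left(-1\right) 48 + 2\right) = \left(-73 - \left(3 - \sqrt{11}\right)\right) \left(-48 + 2\right) = \left(-76 + \sqrt{11}\right) \left(-46\right) = 3496 - 46 \sqrt{11}$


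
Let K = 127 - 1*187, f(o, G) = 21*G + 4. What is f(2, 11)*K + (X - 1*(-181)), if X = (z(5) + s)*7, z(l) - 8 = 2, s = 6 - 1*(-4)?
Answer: -13779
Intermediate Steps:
s = 10 (s = 6 + 4 = 10)
z(l) = 10 (z(l) = 8 + 2 = 10)
f(o, G) = 4 + 21*G
K = -60 (K = 127 - 187 = -60)
X = 140 (X = (10 + 10)*7 = 20*7 = 140)
f(2, 11)*K + (X - 1*(-181)) = (4 + 21*11)*(-60) + (140 - 1*(-181)) = (4 + 231)*(-60) + (140 + 181) = 235*(-60) + 321 = -14100 + 321 = -13779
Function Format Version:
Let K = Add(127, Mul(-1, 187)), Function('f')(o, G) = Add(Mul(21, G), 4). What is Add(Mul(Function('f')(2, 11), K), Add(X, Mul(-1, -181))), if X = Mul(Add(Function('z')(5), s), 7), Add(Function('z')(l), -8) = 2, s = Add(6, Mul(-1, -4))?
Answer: -13779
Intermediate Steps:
s = 10 (s = Add(6, 4) = 10)
Function('z')(l) = 10 (Function('z')(l) = Add(8, 2) = 10)
Function('f')(o, G) = Add(4, Mul(21, G))
K = -60 (K = Add(127, -187) = -60)
X = 140 (X = Mul(Add(10, 10), 7) = Mul(20, 7) = 140)
Add(Mul(Function('f')(2, 11), K), Add(X, Mul(-1, -181))) = Add(Mul(Add(4, Mul(21, 11)), -60), Add(140, Mul(-1, -181))) = Add(Mul(Add(4, 231), -60), Add(140, 181)) = Add(Mul(235, -60), 321) = Add(-14100, 321) = -13779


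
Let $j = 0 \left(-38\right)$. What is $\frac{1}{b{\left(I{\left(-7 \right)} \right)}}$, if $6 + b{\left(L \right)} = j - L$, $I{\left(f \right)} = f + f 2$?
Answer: $\frac{1}{15} \approx 0.066667$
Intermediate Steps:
$I{\left(f \right)} = 3 f$ ($I{\left(f \right)} = f + 2 f = 3 f$)
$j = 0$
$b{\left(L \right)} = -6 - L$ ($b{\left(L \right)} = -6 + \left(0 - L\right) = -6 - L$)
$\frac{1}{b{\left(I{\left(-7 \right)} \right)}} = \frac{1}{-6 - 3 \left(-7\right)} = \frac{1}{-6 - -21} = \frac{1}{-6 + 21} = \frac{1}{15}$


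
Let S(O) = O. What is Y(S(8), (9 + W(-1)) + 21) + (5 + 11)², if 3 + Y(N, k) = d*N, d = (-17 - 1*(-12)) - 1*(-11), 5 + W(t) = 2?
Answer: 301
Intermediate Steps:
W(t) = -3 (W(t) = -5 + 2 = -3)
d = 6 (d = (-17 + 12) + 11 = -5 + 11 = 6)
Y(N, k) = -3 + 6*N
Y(S(8), (9 + W(-1)) + 21) + (5 + 11)² = (-3 + 6*8) + (5 + 11)² = (-3 + 48) + 16² = 45 + 256 = 301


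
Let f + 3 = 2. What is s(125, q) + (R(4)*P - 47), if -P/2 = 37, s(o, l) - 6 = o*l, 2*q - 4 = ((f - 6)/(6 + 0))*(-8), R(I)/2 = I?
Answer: 601/3 ≈ 200.33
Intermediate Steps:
f = -1 (f = -3 + 2 = -1)
R(I) = 2*I
q = 20/3 (q = 2 + (((-1 - 6)/(6 + 0))*(-8))/2 = 2 + (-7/6*(-8))/2 = 2 + (½)*(28/3) = 2 + 14/3 = 20/3 ≈ 6.6667)
s(o, l) = 6 + l*o (s(o, l) = 6 + o*l = 6 + l*o)
P = -74 (P = -2*37 = -74)
s(125, q) + (R(4)*P - 47) = (6 + (20/3)*125) + ((2*4)*(-74) - 47) = (6 + 2500/3) + (8*(-74) - 47) = 2518/3 + (-592 - 47) = 2518/3 - 639 = 601/3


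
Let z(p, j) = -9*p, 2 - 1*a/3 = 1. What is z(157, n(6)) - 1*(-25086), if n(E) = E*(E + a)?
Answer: 23673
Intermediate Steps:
a = 3 (a = 6 - 3*1 = 6 - 3 = 3)
n(E) = E*(3 + E) (n(E) = E*(E + 3) = E*(3 + E))
z(157, n(6)) - 1*(-25086) = -9*157 - 1*(-25086) = -1413 + 25086 = 23673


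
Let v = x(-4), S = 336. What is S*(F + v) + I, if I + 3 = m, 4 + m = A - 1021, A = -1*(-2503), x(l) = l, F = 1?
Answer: 467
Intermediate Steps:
v = -4
A = 2503
m = 1478 (m = -4 + (2503 - 1021) = -4 + 1482 = 1478)
I = 1475 (I = -3 + 1478 = 1475)
S*(F + v) + I = 336*(1 - 4) + 1475 = 336*(-3) + 1475 = -1008 + 1475 = 467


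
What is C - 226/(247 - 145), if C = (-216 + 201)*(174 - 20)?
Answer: -117923/51 ≈ -2312.2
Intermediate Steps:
C = -2310 (C = -15*154 = -2310)
C - 226/(247 - 145) = -2310 - 226/(247 - 145) = -2310 - 226/102 = -2310 - 226*1/102 = -2310 - 113/51 = -117923/51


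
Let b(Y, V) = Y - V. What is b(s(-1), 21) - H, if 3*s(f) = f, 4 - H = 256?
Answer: 692/3 ≈ 230.67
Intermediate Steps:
H = -252 (H = 4 - 1*256 = 4 - 256 = -252)
s(f) = f/3
b(s(-1), 21) - H = ((1/3)*(-1) - 1*21) - 1*(-252) = (-1/3 - 21) + 252 = -64/3 + 252 = 692/3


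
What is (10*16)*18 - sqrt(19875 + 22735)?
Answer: 2880 - sqrt(42610) ≈ 2673.6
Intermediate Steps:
(10*16)*18 - sqrt(19875 + 22735) = 160*18 - sqrt(42610) = 2880 - sqrt(42610)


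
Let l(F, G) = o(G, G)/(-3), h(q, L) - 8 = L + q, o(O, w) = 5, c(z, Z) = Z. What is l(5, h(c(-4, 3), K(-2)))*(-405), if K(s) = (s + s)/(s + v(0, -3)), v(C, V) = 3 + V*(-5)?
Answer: 675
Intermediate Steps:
v(C, V) = 3 - 5*V
K(s) = 2*s/(18 + s) (K(s) = (s + s)/(s + (3 - 5*(-3))) = (2*s)/(s + (3 + 15)) = (2*s)/(s + 18) = (2*s)/(18 + s) = 2*s/(18 + s))
h(q, L) = 8 + L + q (h(q, L) = 8 + (L + q) = 8 + L + q)
l(F, G) = -5/3 (l(F, G) = 5/(-3) = 5*(-1/3) = -5/3)
l(5, h(c(-4, 3), K(-2)))*(-405) = -5/3*(-405) = 675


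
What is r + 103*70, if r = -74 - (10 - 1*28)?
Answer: 7154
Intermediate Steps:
r = -56 (r = -74 - (10 - 28) = -74 - 1*(-18) = -74 + 18 = -56)
r + 103*70 = -56 + 103*70 = -56 + 7210 = 7154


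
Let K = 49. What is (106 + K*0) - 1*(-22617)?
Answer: 22723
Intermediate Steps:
(106 + K*0) - 1*(-22617) = (106 + 49*0) - 1*(-22617) = (106 + 0) + 22617 = 106 + 22617 = 22723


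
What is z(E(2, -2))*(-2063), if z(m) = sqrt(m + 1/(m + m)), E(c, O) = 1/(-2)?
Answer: -2063*I*sqrt(6)/2 ≈ -2526.6*I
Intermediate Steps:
E(c, O) = -1/2
z(m) = sqrt(m + 1/(2*m))
z(E(2, -2))*(-2063) = (sqrt(2/(-1/2) + 4*(-1/2))/2)*(-2063) = (sqrt(2*(-2) - 2)/2)*(-2063) = (sqrt(-4 - 2)/2)*(-2063) = (sqrt(-6)/2)*(-2063) = ((I*sqrt(6))/2)*(-2063) = (I*sqrt(6)/2)*(-2063) = -2063*I*sqrt(6)/2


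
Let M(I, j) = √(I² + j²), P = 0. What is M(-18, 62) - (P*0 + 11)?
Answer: -11 + 2*√1042 ≈ 53.560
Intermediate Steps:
M(-18, 62) - (P*0 + 11) = √((-18)² + 62²) - (0*0 + 11) = √(324 + 3844) - (0 + 11) = √4168 - 1*11 = 2*√1042 - 11 = -11 + 2*√1042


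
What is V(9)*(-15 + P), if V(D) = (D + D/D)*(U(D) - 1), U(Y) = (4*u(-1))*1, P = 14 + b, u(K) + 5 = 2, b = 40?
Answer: -5070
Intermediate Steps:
u(K) = -3 (u(K) = -5 + 2 = -3)
P = 54 (P = 14 + 40 = 54)
U(Y) = -12 (U(Y) = (4*(-3))*1 = -12*1 = -12)
V(D) = -13 - 13*D (V(D) = (D + D/D)*(-12 - 1) = (D + 1)*(-13) = (1 + D)*(-13) = -13 - 13*D)
V(9)*(-15 + P) = (-13 - 13*9)*(-15 + 54) = (-13 - 117)*39 = -130*39 = -5070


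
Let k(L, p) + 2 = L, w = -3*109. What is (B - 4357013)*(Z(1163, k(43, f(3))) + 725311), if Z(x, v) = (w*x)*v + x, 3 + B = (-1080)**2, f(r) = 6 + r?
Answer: 47431273104072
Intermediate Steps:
w = -327
k(L, p) = -2 + L
B = 1166397 (B = -3 + (-1080)**2 = -3 + 1166400 = 1166397)
Z(x, v) = x - 327*v*x (Z(x, v) = (-327*x)*v + x = -327*v*x + x = x - 327*v*x)
(B - 4357013)*(Z(1163, k(43, f(3))) + 725311) = (1166397 - 4357013)*(1163*(1 - 327*(-2 + 43)) + 725311) = -3190616*(1163*(1 - 327*41) + 725311) = -3190616*(1163*(1 - 13407) + 725311) = -3190616*(1163*(-13406) + 725311) = -3190616*(-15591178 + 725311) = -3190616*(-14865867) = 47431273104072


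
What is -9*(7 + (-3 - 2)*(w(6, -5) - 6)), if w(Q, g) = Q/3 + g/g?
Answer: -198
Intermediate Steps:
w(Q, g) = 1 + Q/3 (w(Q, g) = Q*(⅓) + 1 = Q/3 + 1 = 1 + Q/3)
-9*(7 + (-3 - 2)*(w(6, -5) - 6)) = -9*(7 + (-3 - 2)*((1 + (⅓)*6) - 6)) = -9*(7 - 5*((1 + 2) - 6)) = -9*(7 - 5*(3 - 6)) = -9*(7 - 5*(-3)) = -9*(7 + 15) = -9*22 = -198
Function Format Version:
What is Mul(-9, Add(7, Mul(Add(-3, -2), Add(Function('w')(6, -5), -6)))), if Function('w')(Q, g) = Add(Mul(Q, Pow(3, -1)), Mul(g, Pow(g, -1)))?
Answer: -198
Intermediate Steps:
Function('w')(Q, g) = Add(1, Mul(Rational(1, 3), Q)) (Function('w')(Q, g) = Add(Mul(Q, Rational(1, 3)), 1) = Add(Mul(Rational(1, 3), Q), 1) = Add(1, Mul(Rational(1, 3), Q)))
Mul(-9, Add(7, Mul(Add(-3, -2), Add(Function('w')(6, -5), -6)))) = Mul(-9, Add(7, Mul(Add(-3, -2), Add(Add(1, Mul(Rational(1, 3), 6)), -6)))) = Mul(-9, Add(7, Mul(-5, Add(Add(1, 2), -6)))) = Mul(-9, Add(7, Mul(-5, Add(3, -6)))) = Mul(-9, Add(7, Mul(-5, -3))) = Mul(-9, Add(7, 15)) = Mul(-9, 22) = -198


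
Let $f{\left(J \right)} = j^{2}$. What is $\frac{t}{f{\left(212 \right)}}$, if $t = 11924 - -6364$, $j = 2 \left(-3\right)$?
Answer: $508$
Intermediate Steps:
$j = -6$
$f{\left(J \right)} = 36$ ($f{\left(J \right)} = \left(-6\right)^{2} = 36$)
$t = 18288$ ($t = 11924 + 6364 = 18288$)
$\frac{t}{f{\left(212 \right)}} = \frac{18288}{36} = 18288 \cdot \frac{1}{36} = 508$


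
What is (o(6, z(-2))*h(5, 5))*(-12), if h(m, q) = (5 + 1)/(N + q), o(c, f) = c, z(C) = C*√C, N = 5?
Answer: -216/5 ≈ -43.200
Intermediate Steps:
z(C) = C^(3/2)
h(m, q) = 6/(5 + q) (h(m, q) = (5 + 1)/(5 + q) = 6/(5 + q))
(o(6, z(-2))*h(5, 5))*(-12) = (6*(6/(5 + 5)))*(-12) = (6*(6/10))*(-12) = (6*(6*(⅒)))*(-12) = (6*(⅗))*(-12) = (18/5)*(-12) = -216/5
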